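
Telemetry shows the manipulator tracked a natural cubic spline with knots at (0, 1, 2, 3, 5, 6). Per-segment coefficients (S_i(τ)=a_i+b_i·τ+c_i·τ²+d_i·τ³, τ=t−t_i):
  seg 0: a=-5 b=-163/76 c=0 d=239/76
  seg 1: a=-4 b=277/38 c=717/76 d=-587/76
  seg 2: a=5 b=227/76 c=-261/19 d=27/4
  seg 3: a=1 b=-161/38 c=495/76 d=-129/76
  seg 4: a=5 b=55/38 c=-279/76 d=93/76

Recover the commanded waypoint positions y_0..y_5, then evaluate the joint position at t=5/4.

y_0=-5 y_1=-4 y_2=5 y_3=1 y_4=5 y_5=4
S(5/4) = -8311/4864

y_0 = S_0(0) = a_0 = -5
y_1 = S_1(0) = a_1 = -4
y_2 = S_2(0) = a_2 = 5
y_3 = S_3(0) = a_3 = 1
y_4 = S_4(0) = a_4 = 5
y_5 = S_4(1) = 4
t_q=5/4 is in segment 1 (τ=1/4); S_1(τ)=-8311/4864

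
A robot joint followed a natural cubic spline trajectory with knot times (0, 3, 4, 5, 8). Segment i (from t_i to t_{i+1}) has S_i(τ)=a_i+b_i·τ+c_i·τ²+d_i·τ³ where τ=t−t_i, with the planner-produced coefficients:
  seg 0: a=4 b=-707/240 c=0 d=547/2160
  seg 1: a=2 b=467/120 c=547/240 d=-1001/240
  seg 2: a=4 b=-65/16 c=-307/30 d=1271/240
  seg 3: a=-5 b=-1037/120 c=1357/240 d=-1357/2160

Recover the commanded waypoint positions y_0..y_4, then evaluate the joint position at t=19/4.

y_0=4 y_1=2 y_2=4 y_3=-5 y_4=3
S(19/4) = -13153/5120

y_0 = S_0(0) = a_0 = 4
y_1 = S_1(0) = a_1 = 2
y_2 = S_2(0) = a_2 = 4
y_3 = S_3(0) = a_3 = -5
y_4 = S_3(3) = 3
t_q=19/4 is in segment 2 (τ=3/4); S_2(τ)=-13153/5120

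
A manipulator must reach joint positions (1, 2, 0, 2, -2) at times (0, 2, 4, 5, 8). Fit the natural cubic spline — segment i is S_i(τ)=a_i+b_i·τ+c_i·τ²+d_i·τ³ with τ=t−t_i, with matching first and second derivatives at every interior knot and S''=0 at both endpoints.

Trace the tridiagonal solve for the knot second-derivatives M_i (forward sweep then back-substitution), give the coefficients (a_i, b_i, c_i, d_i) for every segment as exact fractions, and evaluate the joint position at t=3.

  seg 0: a=1 b=1267/1032 c=0 d=-751/4128
  seg 1: a=2 b=-493/516 c=-751/688 d=2207/4128
  seg 2: a=0 b=1129/1032 c=91/43 d=-1249/1032
  seg 3: a=2 b=875/516 c=-521/344 d=521/3096
S(3) = 671/1376

Δ: Δ0=1/2, Δ1=-1, Δ2=2, Δ3=-4/3
row 1: diag=8, rhs=-9; c'=1/4, d'=-9/8
row 2: denom=6−2·1/4=11/2; d'=(18−2·-9/8)/(11/2)=81/22
row 3: denom=8−1·2/11=86/11; d'=(-20−1·81/22)/(86/11)=-521/172
back: M3=-521/172
back: M2=81/22−2/11·-521/172=182/43
back: M1=-9/8−1/4·182/43=-751/344
M: M0=0, M1=-751/344, M2=182/43, M3=-521/172, M4=0
seg 0: a=1, c=M0/2=0, d=(M1−M0)/(6·2)=-751/4128, b=Δ0−h0·(2M0+M1)/6=1267/1032
seg 1: a=2, c=M1/2=-751/688, d=(M2−M1)/(6·2)=2207/4128, b=Δ1−h1·(2M1+M2)/6=-493/516
seg 2: a=0, c=M2/2=91/43, d=(M3−M2)/(6·1)=-1249/1032, b=Δ2−h2·(2M2+M3)/6=1129/1032
seg 3: a=2, c=M3/2=-521/344, d=(M4−M3)/(6·3)=521/3096, b=Δ3−h3·(2M3+M4)/6=875/516
t_q=3 → seg 1, τ=1; S=2+-493/516·τ+-751/688·τ²+2207/4128·τ³=671/1376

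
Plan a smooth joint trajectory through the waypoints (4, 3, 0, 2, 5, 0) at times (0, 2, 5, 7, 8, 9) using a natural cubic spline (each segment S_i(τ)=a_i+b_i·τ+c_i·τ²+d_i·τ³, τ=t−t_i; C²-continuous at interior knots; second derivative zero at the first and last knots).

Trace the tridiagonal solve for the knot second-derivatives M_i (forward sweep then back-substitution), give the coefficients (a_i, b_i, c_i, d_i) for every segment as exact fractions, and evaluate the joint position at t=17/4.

  seg 0: a=4 b=-1337/3866 c=0 d=-149/3866
  seg 1: a=3 b=-3125/3866 c=-447/1933 d=647/11598
  seg 2: a=0 b=-1333/1933 c=1047/3866 d=2219/7732
  seg 3: a=2 b=7418/1933 c=3852/1933 d=-5471/1933
  seg 4: a=5 b=-1291/1933 c=-12561/1933 d=4187/1933
S(17/4) = 159837/247424

Δ: Δ0=-1/2, Δ1=-1, Δ2=1, Δ3=3, Δ4=-5
row 1: diag=10, rhs=-3; c'=3/10, d'=-3/10
row 2: denom=10−3·3/10=91/10; d'=(12−3·-3/10)/(91/10)=129/91
row 3: denom=6−2·20/91=506/91; d'=(12−2·129/91)/(506/91)=417/253
row 4: denom=4−1·91/506=1933/506; d'=(-48−1·417/253)/(1933/506)=-25122/1933
back: M4=-25122/1933
back: M3=417/253−91/506·-25122/1933=7704/1933
back: M2=129/91−20/91·7704/1933=1047/1933
back: M1=-3/10−3/10·1047/1933=-894/1933
M: M0=0, M1=-894/1933, M2=1047/1933, M3=7704/1933, M4=-25122/1933, M5=0
seg 0: a=4, c=M0/2=0, d=(M1−M0)/(6·2)=-149/3866, b=Δ0−h0·(2M0+M1)/6=-1337/3866
seg 1: a=3, c=M1/2=-447/1933, d=(M2−M1)/(6·3)=647/11598, b=Δ1−h1·(2M1+M2)/6=-3125/3866
seg 2: a=0, c=M2/2=1047/3866, d=(M3−M2)/(6·2)=2219/7732, b=Δ2−h2·(2M2+M3)/6=-1333/1933
seg 3: a=2, c=M3/2=3852/1933, d=(M4−M3)/(6·1)=-5471/1933, b=Δ3−h3·(2M3+M4)/6=7418/1933
seg 4: a=5, c=M4/2=-12561/1933, d=(M5−M4)/(6·1)=4187/1933, b=Δ4−h4·(2M4+M5)/6=-1291/1933
t_q=17/4 → seg 1, τ=9/4; S=3+-3125/3866·τ+-447/1933·τ²+647/11598·τ³=159837/247424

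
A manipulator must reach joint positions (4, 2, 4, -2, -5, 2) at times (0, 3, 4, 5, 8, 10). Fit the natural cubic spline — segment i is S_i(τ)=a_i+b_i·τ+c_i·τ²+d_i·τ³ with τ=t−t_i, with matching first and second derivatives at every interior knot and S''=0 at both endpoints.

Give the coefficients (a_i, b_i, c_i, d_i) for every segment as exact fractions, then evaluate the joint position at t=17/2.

Δ: Δ0=-2/3, Δ1=2, Δ2=-6, Δ3=-1, Δ4=7/2
row 1: diag=8, rhs=16; c'=1/8, d'=2
row 2: denom=4−1·1/8=31/8; d'=(-48−1·2)/(31/8)=-400/31
row 3: denom=8−1·8/31=240/31; d'=(30−1·-400/31)/(240/31)=133/24
row 4: denom=10−3·31/80=707/80; d'=(27−3·133/24)/(707/80)=830/707
back: M4=830/707
back: M3=133/24−31/80·830/707=10789/2121
back: M2=-400/31−8/31·10789/2121=-30152/2121
back: M1=2−1/8·-30152/2121=8011/2121
M: M0=0, M1=8011/2121, M2=-30152/2121, M3=10789/2121, M4=830/707, M5=0
seg 0: a=4, c=M0/2=0, d=(M1−M0)/(6·3)=8011/38178, b=Δ0−h0·(2M0+M1)/6=-3613/1414
seg 1: a=2, c=M1/2=8011/4242, d=(M2−M1)/(6·1)=-12721/4242, b=Δ1−h1·(2M1+M2)/6=2199/707
seg 2: a=4, c=M2/2=-15076/2121, d=(M3−M2)/(6·1)=4549/1414, b=Δ2−h2·(2M2+M3)/6=-8947/4242
seg 3: a=-2, c=M3/2=10789/4242, d=(M4−M3)/(6·3)=-8299/38178, b=Δ3−h3·(2M3+M4)/6=-14155/2121
seg 4: a=-5, c=M4/2=415/707, d=(M5−M4)/(6·2)=-415/4242, b=Δ4−h4·(2M4+M5)/6=11527/4242
t_q=17/2 → seg 4, τ=1/2; S=-5+11527/4242·τ+415/707·τ²+-415/4242·τ³=-5667/1616

  seg 0: a=4 b=-3613/1414 c=0 d=8011/38178
  seg 1: a=2 b=2199/707 c=8011/4242 d=-12721/4242
  seg 2: a=4 b=-8947/4242 c=-15076/2121 d=4549/1414
  seg 3: a=-2 b=-14155/2121 c=10789/4242 d=-8299/38178
  seg 4: a=-5 b=11527/4242 c=415/707 d=-415/4242
S(17/2) = -5667/1616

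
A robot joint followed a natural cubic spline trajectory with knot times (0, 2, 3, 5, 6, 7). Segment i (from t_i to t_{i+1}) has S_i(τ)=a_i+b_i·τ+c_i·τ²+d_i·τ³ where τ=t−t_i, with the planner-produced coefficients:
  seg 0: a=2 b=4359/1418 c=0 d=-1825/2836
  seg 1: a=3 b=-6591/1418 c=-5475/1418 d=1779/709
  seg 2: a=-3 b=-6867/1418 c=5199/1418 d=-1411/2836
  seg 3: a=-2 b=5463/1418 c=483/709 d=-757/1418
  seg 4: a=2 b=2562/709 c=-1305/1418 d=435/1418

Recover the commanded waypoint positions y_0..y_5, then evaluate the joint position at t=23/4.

y_0=2 y_1=3 y_2=-3 y_3=-2 y_4=2 y_5=5
S(23/4) = 95057/90752

y_0 = S_0(0) = a_0 = 2
y_1 = S_1(0) = a_1 = 3
y_2 = S_2(0) = a_2 = -3
y_3 = S_3(0) = a_3 = -2
y_4 = S_4(0) = a_4 = 2
y_5 = S_4(1) = 5
t_q=23/4 is in segment 3 (τ=3/4); S_3(τ)=95057/90752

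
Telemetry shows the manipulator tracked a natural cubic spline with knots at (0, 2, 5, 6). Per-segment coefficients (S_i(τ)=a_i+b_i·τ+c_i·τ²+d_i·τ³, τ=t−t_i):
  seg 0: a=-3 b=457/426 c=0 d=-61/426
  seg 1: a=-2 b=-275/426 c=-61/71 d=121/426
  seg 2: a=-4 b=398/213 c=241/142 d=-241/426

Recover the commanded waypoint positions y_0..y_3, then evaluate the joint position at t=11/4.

y_0=-3 y_1=-2 y_2=-4 y_3=-1
S(11/4) = -25879/9088

y_0 = S_0(0) = a_0 = -3
y_1 = S_1(0) = a_1 = -2
y_2 = S_2(0) = a_2 = -4
y_3 = S_2(1) = -1
t_q=11/4 is in segment 1 (τ=3/4); S_1(τ)=-25879/9088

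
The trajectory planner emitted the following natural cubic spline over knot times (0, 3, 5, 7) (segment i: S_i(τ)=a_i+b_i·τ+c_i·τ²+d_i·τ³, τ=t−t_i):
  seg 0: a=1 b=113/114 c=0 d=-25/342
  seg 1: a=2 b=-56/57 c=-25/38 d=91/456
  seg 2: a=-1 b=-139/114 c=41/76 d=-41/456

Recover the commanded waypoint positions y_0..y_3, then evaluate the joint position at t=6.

y_0 = S_0(0) = a_0 = 1
y_1 = S_1(0) = a_1 = 2
y_2 = S_2(0) = a_2 = -1
y_3 = S_2(2) = -2
t_q=6 is in segment 2 (τ=1); S_2(τ)=-269/152

y_0=1 y_1=2 y_2=-1 y_3=-2
S(6) = -269/152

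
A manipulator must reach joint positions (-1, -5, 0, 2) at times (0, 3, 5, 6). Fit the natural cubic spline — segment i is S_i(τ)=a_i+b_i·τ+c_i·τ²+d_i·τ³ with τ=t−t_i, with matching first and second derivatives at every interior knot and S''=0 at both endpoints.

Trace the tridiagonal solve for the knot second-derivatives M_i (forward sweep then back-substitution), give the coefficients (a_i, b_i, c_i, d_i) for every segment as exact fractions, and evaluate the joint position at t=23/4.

Δ: Δ0=-4/3, Δ1=5/2, Δ2=2
row 1: diag=10, rhs=23; c'=1/5, d'=23/10
row 2: denom=6−2·1/5=28/5; d'=(-3−2·23/10)/(28/5)=-19/14
back: M2=-19/14
back: M1=23/10−1/5·-19/14=18/7
M: M0=0, M1=18/7, M2=-19/14, M3=0
seg 0: a=-1, c=M0/2=0, d=(M1−M0)/(6·3)=1/7, b=Δ0−h0·(2M0+M1)/6=-55/21
seg 1: a=-5, c=M1/2=9/7, d=(M2−M1)/(6·2)=-55/168, b=Δ1−h1·(2M1+M2)/6=26/21
seg 2: a=0, c=M2/2=-19/28, d=(M3−M2)/(6·1)=19/84, b=Δ2−h2·(2M2+M3)/6=103/42
t_q=23/4 → seg 2, τ=3/4; S=0+103/42·τ+-19/28·τ²+19/84·τ³=2783/1792

  seg 0: a=-1 b=-55/21 c=0 d=1/7
  seg 1: a=-5 b=26/21 c=9/7 d=-55/168
  seg 2: a=0 b=103/42 c=-19/28 d=19/84
S(23/4) = 2783/1792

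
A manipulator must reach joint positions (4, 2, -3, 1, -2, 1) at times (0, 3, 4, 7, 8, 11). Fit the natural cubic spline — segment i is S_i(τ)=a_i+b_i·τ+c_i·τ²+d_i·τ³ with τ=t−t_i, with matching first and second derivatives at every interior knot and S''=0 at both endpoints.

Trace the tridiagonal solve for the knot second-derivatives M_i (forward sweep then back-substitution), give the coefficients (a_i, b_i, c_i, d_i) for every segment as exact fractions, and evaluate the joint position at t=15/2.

Δ: Δ0=-2/3, Δ1=-5, Δ2=4/3, Δ3=-3, Δ4=1
row 1: diag=8, rhs=-26; c'=1/8, d'=-13/4
row 2: denom=8−1·1/8=63/8; d'=(38−1·-13/4)/(63/8)=110/21
row 3: denom=8−3·8/21=48/7; d'=(-26−3·110/21)/(48/7)=-73/12
row 4: denom=8−1·7/48=377/48; d'=(24−1·-73/12)/(377/48)=1444/377
back: M4=1444/377
back: M3=-73/12−7/48·1444/377=-2504/377
back: M2=110/21−8/21·-2504/377=8786/1131
back: M1=-13/4−1/8·8786/1131=-4774/1131
M: M0=0, M1=-4774/1131, M2=8786/1131, M3=-2504/377, M4=1444/377, M5=0
seg 0: a=4, c=M0/2=0, d=(M1−M0)/(6·3)=-2387/10179, b=Δ0−h0·(2M0+M1)/6=1633/1131
seg 1: a=2, c=M1/2=-2387/1131, d=(M2−M1)/(6·1)=2260/1131, b=Δ1−h1·(2M1+M2)/6=-5528/1131
seg 2: a=-3, c=M2/2=4393/1131, d=(M3−M2)/(6·3)=-281/351, b=Δ2−h2·(2M2+M3)/6=-1174/377
seg 3: a=1, c=M3/2=-1252/377, d=(M4−M3)/(6·1)=658/377, b=Δ3−h3·(2M3+M4)/6=-537/377
seg 4: a=-2, c=M4/2=722/377, d=(M5−M4)/(6·3)=-722/3393, b=Δ4−h4·(2M4+M5)/6=-1067/377
t_q=15/2 → seg 3, τ=1/2; S=1+-537/377·τ+-1252/377·τ²+658/377·τ³=-489/1508

  seg 0: a=4 b=1633/1131 c=0 d=-2387/10179
  seg 1: a=2 b=-5528/1131 c=-2387/1131 d=2260/1131
  seg 2: a=-3 b=-1174/377 c=4393/1131 d=-281/351
  seg 3: a=1 b=-537/377 c=-1252/377 d=658/377
  seg 4: a=-2 b=-1067/377 c=722/377 d=-722/3393
S(15/2) = -489/1508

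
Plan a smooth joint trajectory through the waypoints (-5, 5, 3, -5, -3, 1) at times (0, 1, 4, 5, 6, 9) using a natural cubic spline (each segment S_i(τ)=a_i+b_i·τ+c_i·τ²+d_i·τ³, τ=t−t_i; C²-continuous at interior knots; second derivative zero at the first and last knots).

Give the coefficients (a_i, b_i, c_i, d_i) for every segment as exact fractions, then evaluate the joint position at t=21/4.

Δ: Δ0=10, Δ1=-2/3, Δ2=-8, Δ3=2, Δ4=4/3
row 1: diag=8, rhs=-64; c'=3/8, d'=-8
row 2: denom=8−3·3/8=55/8; d'=(-44−3·-8)/(55/8)=-32/11
row 3: denom=4−1·8/55=212/55; d'=(60−1·-32/11)/(212/55)=865/53
row 4: denom=8−1·55/212=1641/212; d'=(-4−1·865/53)/(1641/212)=-1436/547
back: M4=-1436/547
back: M3=865/53−55/212·-1436/547=9300/547
back: M2=-32/11−8/55·9300/547=-2944/547
back: M1=-8−3/8·-2944/547=-3272/547
M: M0=0, M1=-3272/547, M2=-2944/547, M3=9300/547, M4=-1436/547, M5=0
seg 0: a=-5, c=M0/2=0, d=(M1−M0)/(6·1)=-1636/1641, b=Δ0−h0·(2M0+M1)/6=18046/1641
seg 1: a=5, c=M1/2=-1636/547, d=(M2−M1)/(6·3)=164/4923, b=Δ1−h1·(2M1+M2)/6=13138/1641
seg 2: a=3, c=M2/2=-1472/547, d=(M3−M2)/(6·1)=6122/1641, b=Δ2−h2·(2M2+M3)/6=-14834/1641
seg 3: a=-5, c=M3/2=4650/547, d=(M4−M3)/(6·1)=-5368/1641, b=Δ3−h3·(2M3+M4)/6=-5300/1641
seg 4: a=-3, c=M4/2=-718/547, d=(M5−M4)/(6·3)=718/4923, b=Δ4−h4·(2M4+M5)/6=6496/1641
t_q=21/4 → seg 3, τ=1/4; S=-5+-5300/1641·τ+4650/547·τ²+-5368/1641·τ³=-2914/547

  seg 0: a=-5 b=18046/1641 c=0 d=-1636/1641
  seg 1: a=5 b=13138/1641 c=-1636/547 d=164/4923
  seg 2: a=3 b=-14834/1641 c=-1472/547 d=6122/1641
  seg 3: a=-5 b=-5300/1641 c=4650/547 d=-5368/1641
  seg 4: a=-3 b=6496/1641 c=-718/547 d=718/4923
S(21/4) = -2914/547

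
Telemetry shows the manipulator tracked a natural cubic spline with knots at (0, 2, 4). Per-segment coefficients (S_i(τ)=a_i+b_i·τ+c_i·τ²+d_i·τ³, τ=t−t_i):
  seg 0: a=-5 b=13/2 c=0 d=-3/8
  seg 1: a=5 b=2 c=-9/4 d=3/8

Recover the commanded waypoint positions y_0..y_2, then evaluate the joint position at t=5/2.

y_0=-5 y_1=5 y_2=3
S(5/2) = 351/64

y_0 = S_0(0) = a_0 = -5
y_1 = S_1(0) = a_1 = 5
y_2 = S_1(2) = 3
t_q=5/2 is in segment 1 (τ=1/2); S_1(τ)=351/64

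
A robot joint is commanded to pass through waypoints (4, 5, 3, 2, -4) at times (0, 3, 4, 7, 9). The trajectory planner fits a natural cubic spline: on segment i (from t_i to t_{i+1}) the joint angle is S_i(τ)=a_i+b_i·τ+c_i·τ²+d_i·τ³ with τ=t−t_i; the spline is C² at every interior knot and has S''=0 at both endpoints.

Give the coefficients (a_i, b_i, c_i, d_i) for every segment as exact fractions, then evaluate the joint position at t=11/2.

Δ: Δ0=1/3, Δ1=-2, Δ2=-1/3, Δ3=-3
row 1: diag=8, rhs=-14; c'=1/8, d'=-7/4
row 2: denom=8−1·1/8=63/8; d'=(10−1·-7/4)/(63/8)=94/63
row 3: denom=10−3·8/21=62/7; d'=(-16−3·94/63)/(62/7)=-215/93
back: M3=-215/93
back: M2=94/63−8/21·-215/93=662/279
back: M1=-7/4−1/8·662/279=-571/279
M: M0=0, M1=-571/279, M2=662/279, M3=-215/93, M4=0
seg 0: a=4, c=M0/2=0, d=(M1−M0)/(6·3)=-571/5022, b=Δ0−h0·(2M0+M1)/6=757/558
seg 1: a=5, c=M1/2=-571/558, d=(M2−M1)/(6·1)=137/186, b=Δ1−h1·(2M1+M2)/6=-478/279
seg 2: a=3, c=M2/2=331/279, d=(M3−M2)/(6·3)=-1307/5022, b=Δ2−h2·(2M2+M3)/6=-865/558
seg 3: a=2, c=M3/2=-215/186, d=(M4−M3)/(6·2)=215/1116, b=Δ3−h3·(2M3+M4)/6=-407/279
t_q=11/2 → seg 2, τ=3/2; S=3+-865/558·τ+331/279·τ²+-1307/5022·τ³=1223/496

  seg 0: a=4 b=757/558 c=0 d=-571/5022
  seg 1: a=5 b=-478/279 c=-571/558 d=137/186
  seg 2: a=3 b=-865/558 c=331/279 d=-1307/5022
  seg 3: a=2 b=-407/279 c=-215/186 d=215/1116
S(11/2) = 1223/496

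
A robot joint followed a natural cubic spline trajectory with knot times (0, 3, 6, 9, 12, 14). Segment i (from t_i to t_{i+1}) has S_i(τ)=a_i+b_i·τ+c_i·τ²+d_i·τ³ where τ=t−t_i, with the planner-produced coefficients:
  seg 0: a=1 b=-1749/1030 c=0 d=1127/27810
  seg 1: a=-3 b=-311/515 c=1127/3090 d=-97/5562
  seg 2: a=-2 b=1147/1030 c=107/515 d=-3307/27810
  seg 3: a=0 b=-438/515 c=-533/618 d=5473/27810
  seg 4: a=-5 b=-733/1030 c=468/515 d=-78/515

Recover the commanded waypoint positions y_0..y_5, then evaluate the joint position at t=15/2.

y_0 = S_0(0) = a_0 = 1
y_1 = S_1(0) = a_1 = -3
y_2 = S_2(0) = a_2 = -2
y_3 = S_3(0) = a_3 = 0
y_4 = S_4(0) = a_4 = -5
y_5 = S_4(2) = -4
t_q=15/2 is in segment 2 (τ=3/2); S_2(τ)=-2171/8240

y_0=1 y_1=-3 y_2=-2 y_3=0 y_4=-5 y_5=-4
S(15/2) = -2171/8240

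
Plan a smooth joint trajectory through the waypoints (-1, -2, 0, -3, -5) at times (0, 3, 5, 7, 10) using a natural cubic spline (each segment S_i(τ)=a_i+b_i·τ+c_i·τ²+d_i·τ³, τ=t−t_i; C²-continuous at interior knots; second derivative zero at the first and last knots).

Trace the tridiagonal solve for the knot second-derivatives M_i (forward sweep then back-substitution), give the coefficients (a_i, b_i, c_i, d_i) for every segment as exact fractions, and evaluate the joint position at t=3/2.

Δ: Δ0=-1/3, Δ1=1, Δ2=-3/2, Δ3=-2/3
row 1: diag=10, rhs=8; c'=1/5, d'=4/5
row 2: denom=8−2·1/5=38/5; d'=(-15−2·4/5)/(38/5)=-83/38
row 3: denom=10−2·5/19=180/19; d'=(5−2·-83/38)/(180/19)=89/90
back: M3=89/90
back: M2=-83/38−5/19·89/90=-22/9
back: M1=4/5−1/5·-22/9=58/45
M: M0=0, M1=58/45, M2=-22/9, M3=89/90, M4=0
seg 0: a=-1, c=M0/2=0, d=(M1−M0)/(6·3)=29/405, b=Δ0−h0·(2M0+M1)/6=-44/45
seg 1: a=-2, c=M1/2=29/45, d=(M2−M1)/(6·2)=-14/45, b=Δ1−h1·(2M1+M2)/6=43/45
seg 2: a=0, c=M2/2=-11/9, d=(M3−M2)/(6·2)=103/360, b=Δ2−h2·(2M2+M3)/6=-1/5
seg 3: a=-3, c=M3/2=89/180, d=(M4−M3)/(6·3)=-89/1620, b=Δ3−h3·(2M3+M4)/6=-149/90
t_q=3/2 → seg 0, τ=3/2; S=-1+-44/45·τ+0·τ²+29/405·τ³=-89/40

  seg 0: a=-1 b=-44/45 c=0 d=29/405
  seg 1: a=-2 b=43/45 c=29/45 d=-14/45
  seg 2: a=0 b=-1/5 c=-11/9 d=103/360
  seg 3: a=-3 b=-149/90 c=89/180 d=-89/1620
S(3/2) = -89/40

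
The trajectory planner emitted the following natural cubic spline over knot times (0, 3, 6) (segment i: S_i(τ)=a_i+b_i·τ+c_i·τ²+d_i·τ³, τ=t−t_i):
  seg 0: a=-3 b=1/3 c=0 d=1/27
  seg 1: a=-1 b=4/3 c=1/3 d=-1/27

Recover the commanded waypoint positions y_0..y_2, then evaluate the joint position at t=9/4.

y_0=-3 y_1=-1 y_2=5
S(9/4) = -117/64

y_0 = S_0(0) = a_0 = -3
y_1 = S_1(0) = a_1 = -1
y_2 = S_1(3) = 5
t_q=9/4 is in segment 0 (τ=9/4); S_0(τ)=-117/64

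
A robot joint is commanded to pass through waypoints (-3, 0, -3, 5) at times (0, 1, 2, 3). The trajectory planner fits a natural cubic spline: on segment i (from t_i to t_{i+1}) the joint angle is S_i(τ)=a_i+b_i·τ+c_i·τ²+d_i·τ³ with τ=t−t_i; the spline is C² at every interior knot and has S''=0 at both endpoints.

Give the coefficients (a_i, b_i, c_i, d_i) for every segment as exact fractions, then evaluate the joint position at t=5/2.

  seg 0: a=-3 b=16/3 c=0 d=-7/3
  seg 1: a=0 b=-5/3 c=-7 d=17/3
  seg 2: a=-3 b=4/3 c=10 d=-10/3
S(5/2) = -1/4

Δ: Δ0=3, Δ1=-3, Δ2=8
row 1: diag=4, rhs=-36; c'=1/4, d'=-9
row 2: denom=4−1·1/4=15/4; d'=(66−1·-9)/(15/4)=20
back: M2=20
back: M1=-9−1/4·20=-14
M: M0=0, M1=-14, M2=20, M3=0
seg 0: a=-3, c=M0/2=0, d=(M1−M0)/(6·1)=-7/3, b=Δ0−h0·(2M0+M1)/6=16/3
seg 1: a=0, c=M1/2=-7, d=(M2−M1)/(6·1)=17/3, b=Δ1−h1·(2M1+M2)/6=-5/3
seg 2: a=-3, c=M2/2=10, d=(M3−M2)/(6·1)=-10/3, b=Δ2−h2·(2M2+M3)/6=4/3
t_q=5/2 → seg 2, τ=1/2; S=-3+4/3·τ+10·τ²+-10/3·τ³=-1/4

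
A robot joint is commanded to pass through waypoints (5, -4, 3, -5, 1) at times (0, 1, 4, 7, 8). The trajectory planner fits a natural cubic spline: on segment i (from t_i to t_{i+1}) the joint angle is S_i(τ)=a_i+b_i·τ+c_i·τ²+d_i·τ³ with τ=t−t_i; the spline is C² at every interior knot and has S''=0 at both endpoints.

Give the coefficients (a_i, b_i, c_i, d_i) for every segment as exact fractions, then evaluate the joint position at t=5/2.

  seg 0: a=5 b=-425/39 c=0 d=74/39
  seg 1: a=-4 b=-203/39 c=74/13 d=-124/117
  seg 2: a=3 b=1/3 c=-50/13 d=37/39
  seg 3: a=-5 b=112/39 c=61/13 d=-61/39
S(5/2) = -67/26

Δ: Δ0=-9, Δ1=7/3, Δ2=-8/3, Δ3=6
row 1: diag=8, rhs=68; c'=3/8, d'=17/2
row 2: denom=12−3·3/8=87/8; d'=(-30−3·17/2)/(87/8)=-148/29
row 3: denom=8−3·8/29=208/29; d'=(52−3·-148/29)/(208/29)=122/13
back: M3=122/13
back: M2=-148/29−8/29·122/13=-100/13
back: M1=17/2−3/8·-100/13=148/13
M: M0=0, M1=148/13, M2=-100/13, M3=122/13, M4=0
seg 0: a=5, c=M0/2=0, d=(M1−M0)/(6·1)=74/39, b=Δ0−h0·(2M0+M1)/6=-425/39
seg 1: a=-4, c=M1/2=74/13, d=(M2−M1)/(6·3)=-124/117, b=Δ1−h1·(2M1+M2)/6=-203/39
seg 2: a=3, c=M2/2=-50/13, d=(M3−M2)/(6·3)=37/39, b=Δ2−h2·(2M2+M3)/6=1/3
seg 3: a=-5, c=M3/2=61/13, d=(M4−M3)/(6·1)=-61/39, b=Δ3−h3·(2M3+M4)/6=112/39
t_q=5/2 → seg 1, τ=3/2; S=-4+-203/39·τ+74/13·τ²+-124/117·τ³=-67/26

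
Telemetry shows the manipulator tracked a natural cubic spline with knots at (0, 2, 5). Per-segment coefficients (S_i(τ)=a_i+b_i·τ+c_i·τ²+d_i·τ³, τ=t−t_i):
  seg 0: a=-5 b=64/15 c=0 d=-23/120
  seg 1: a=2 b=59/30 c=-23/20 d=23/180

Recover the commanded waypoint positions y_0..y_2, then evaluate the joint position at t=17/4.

y_0=-5 y_1=2 y_2=1
S(17/4) = 527/256

y_0 = S_0(0) = a_0 = -5
y_1 = S_1(0) = a_1 = 2
y_2 = S_1(3) = 1
t_q=17/4 is in segment 1 (τ=9/4); S_1(τ)=527/256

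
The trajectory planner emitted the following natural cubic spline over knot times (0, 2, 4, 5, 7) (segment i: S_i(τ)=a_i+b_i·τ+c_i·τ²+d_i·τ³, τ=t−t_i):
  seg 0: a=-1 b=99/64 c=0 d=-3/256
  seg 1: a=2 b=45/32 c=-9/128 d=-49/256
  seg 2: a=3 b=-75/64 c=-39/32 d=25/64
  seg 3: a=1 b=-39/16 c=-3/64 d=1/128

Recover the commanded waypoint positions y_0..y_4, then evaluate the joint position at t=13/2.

y_0 = S_0(0) = a_0 = -1
y_1 = S_1(0) = a_1 = 2
y_2 = S_2(0) = a_2 = 3
y_3 = S_3(0) = a_3 = 1
y_4 = S_3(2) = -4
t_q=13/2 is in segment 3 (τ=3/2); S_3(τ)=-2801/1024

y_0=-1 y_1=2 y_2=3 y_3=1 y_4=-4
S(13/2) = -2801/1024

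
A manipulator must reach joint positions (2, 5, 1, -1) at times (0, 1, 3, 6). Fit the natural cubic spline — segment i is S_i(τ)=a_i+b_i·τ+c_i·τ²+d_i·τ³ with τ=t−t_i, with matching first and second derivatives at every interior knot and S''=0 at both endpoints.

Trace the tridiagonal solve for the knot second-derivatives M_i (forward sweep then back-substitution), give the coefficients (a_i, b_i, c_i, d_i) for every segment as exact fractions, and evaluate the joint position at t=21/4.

Δ: Δ0=3, Δ1=-2, Δ2=-2/3
row 1: diag=6, rhs=-30; c'=1/3, d'=-5
row 2: denom=10−2·1/3=28/3; d'=(8−2·-5)/(28/3)=27/14
back: M2=27/14
back: M1=-5−1/3·27/14=-79/14
M: M0=0, M1=-79/14, M2=27/14, M3=0
seg 0: a=2, c=M0/2=0, d=(M1−M0)/(6·1)=-79/84, b=Δ0−h0·(2M0+M1)/6=331/84
seg 1: a=5, c=M1/2=-79/28, d=(M2−M1)/(6·2)=53/84, b=Δ1−h1·(2M1+M2)/6=47/42
seg 2: a=1, c=M2/2=27/28, d=(M3−M2)/(6·3)=-3/28, b=Δ2−h2·(2M2+M3)/6=-109/42
t_q=21/4 → seg 2, τ=9/4; S=1+-109/42·τ+27/28·τ²+-3/28·τ³=-2111/1792

  seg 0: a=2 b=331/84 c=0 d=-79/84
  seg 1: a=5 b=47/42 c=-79/28 d=53/84
  seg 2: a=1 b=-109/42 c=27/28 d=-3/28
S(21/4) = -2111/1792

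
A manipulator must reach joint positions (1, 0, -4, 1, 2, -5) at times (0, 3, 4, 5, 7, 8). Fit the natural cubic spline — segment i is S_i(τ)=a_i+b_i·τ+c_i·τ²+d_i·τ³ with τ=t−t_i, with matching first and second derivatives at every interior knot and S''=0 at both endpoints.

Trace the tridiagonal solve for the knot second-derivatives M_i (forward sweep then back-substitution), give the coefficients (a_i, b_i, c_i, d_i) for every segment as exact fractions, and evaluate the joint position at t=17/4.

Δ: Δ0=-1/3, Δ1=-4, Δ2=5, Δ3=1/2, Δ4=-7
row 1: diag=8, rhs=-22; c'=1/8, d'=-11/4
row 2: denom=4−1·1/8=31/8; d'=(54−1·-11/4)/(31/8)=454/31
row 3: denom=6−1·8/31=178/31; d'=(-27−1·454/31)/(178/31)=-1291/178
row 4: denom=6−2·31/89=472/89; d'=(-45−2·-1291/178)/(472/89)=-23/4
back: M4=-23/4
back: M3=-1291/178−31/89·-23/4=-21/4
back: M2=454/31−8/31·-21/4=16
back: M1=-11/4−1/8·16=-19/4
M: M0=0, M1=-19/4, M2=16, M3=-21/4, M4=-23/4, M5=0
seg 0: a=1, c=M0/2=0, d=(M1−M0)/(6·3)=-19/72, b=Δ0−h0·(2M0+M1)/6=49/24
seg 1: a=0, c=M1/2=-19/8, d=(M2−M1)/(6·1)=83/24, b=Δ1−h1·(2M1+M2)/6=-61/12
seg 2: a=-4, c=M2/2=8, d=(M3−M2)/(6·1)=-85/24, b=Δ2−h2·(2M2+M3)/6=13/24
seg 3: a=1, c=M3/2=-21/8, d=(M4−M3)/(6·2)=-1/24, b=Δ3−h3·(2M3+M4)/6=71/12
seg 4: a=2, c=M4/2=-23/8, d=(M5−M4)/(6·1)=23/24, b=Δ4−h4·(2M4+M5)/6=-61/12
t_q=17/4 → seg 2, τ=1/4; S=-4+13/24·τ+8·τ²+-85/24·τ³=-1751/512

  seg 0: a=1 b=49/24 c=0 d=-19/72
  seg 1: a=0 b=-61/12 c=-19/8 d=83/24
  seg 2: a=-4 b=13/24 c=8 d=-85/24
  seg 3: a=1 b=71/12 c=-21/8 d=-1/24
  seg 4: a=2 b=-61/12 c=-23/8 d=23/24
S(17/4) = -1751/512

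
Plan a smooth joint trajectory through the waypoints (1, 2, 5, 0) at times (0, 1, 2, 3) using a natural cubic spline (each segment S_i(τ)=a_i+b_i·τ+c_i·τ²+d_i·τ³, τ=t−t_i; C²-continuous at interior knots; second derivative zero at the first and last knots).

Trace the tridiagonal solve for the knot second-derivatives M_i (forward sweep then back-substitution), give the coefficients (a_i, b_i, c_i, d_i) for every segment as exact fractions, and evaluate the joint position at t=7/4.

Δ: Δ0=1, Δ1=3, Δ2=-5
row 1: diag=4, rhs=12; c'=1/4, d'=3
row 2: denom=4−1·1/4=15/4; d'=(-48−1·3)/(15/4)=-68/5
back: M2=-68/5
back: M1=3−1/4·-68/5=32/5
M: M0=0, M1=32/5, M2=-68/5, M3=0
seg 0: a=1, c=M0/2=0, d=(M1−M0)/(6·1)=16/15, b=Δ0−h0·(2M0+M1)/6=-1/15
seg 1: a=2, c=M1/2=16/5, d=(M2−M1)/(6·1)=-10/3, b=Δ1−h1·(2M1+M2)/6=47/15
seg 2: a=5, c=M2/2=-34/5, d=(M3−M2)/(6·1)=34/15, b=Δ2−h2·(2M2+M3)/6=-7/15
t_q=7/4 → seg 1, τ=3/4; S=2+47/15·τ+16/5·τ²+-10/3·τ³=759/160

  seg 0: a=1 b=-1/15 c=0 d=16/15
  seg 1: a=2 b=47/15 c=16/5 d=-10/3
  seg 2: a=5 b=-7/15 c=-34/5 d=34/15
S(7/4) = 759/160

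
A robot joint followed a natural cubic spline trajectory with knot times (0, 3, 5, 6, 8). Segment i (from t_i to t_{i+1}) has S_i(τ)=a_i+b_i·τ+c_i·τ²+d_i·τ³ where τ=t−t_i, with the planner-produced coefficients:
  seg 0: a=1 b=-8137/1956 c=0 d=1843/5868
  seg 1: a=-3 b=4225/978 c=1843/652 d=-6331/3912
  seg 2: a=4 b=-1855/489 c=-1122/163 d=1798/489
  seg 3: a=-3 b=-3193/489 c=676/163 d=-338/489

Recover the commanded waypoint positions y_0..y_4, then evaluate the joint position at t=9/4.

y_0=1 y_1=-3 y_2=4 y_3=-3 y_4=-5
S(9/4) = -199565/41728

y_0 = S_0(0) = a_0 = 1
y_1 = S_1(0) = a_1 = -3
y_2 = S_2(0) = a_2 = 4
y_3 = S_3(0) = a_3 = -3
y_4 = S_3(2) = -5
t_q=9/4 is in segment 0 (τ=9/4); S_0(τ)=-199565/41728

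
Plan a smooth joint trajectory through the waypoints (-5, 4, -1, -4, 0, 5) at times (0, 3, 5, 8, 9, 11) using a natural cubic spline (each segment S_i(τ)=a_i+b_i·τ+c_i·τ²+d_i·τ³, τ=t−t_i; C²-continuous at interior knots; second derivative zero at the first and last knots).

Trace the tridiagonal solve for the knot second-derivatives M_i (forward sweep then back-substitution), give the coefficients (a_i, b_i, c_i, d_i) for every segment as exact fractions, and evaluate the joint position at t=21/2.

  seg 0: a=-5 b=1553/331 c=0 d=-560/2979
  seg 1: a=4 b=-127/331 c=-560/331 d=839/2648
  seg 2: a=-1 b=-2217/662 c=277/1324 d=2279/11916
  seg 3: a=-4 b=4065/1324 c=639/331 d=-1325/1324
  seg 4: a=0 b=2601/662 c=-1419/1324 d=473/2648
S(21/2) = 86535/21184

Δ: Δ0=3, Δ1=-5/2, Δ2=-1, Δ3=4, Δ4=5/2
row 1: diag=10, rhs=-33; c'=1/5, d'=-33/10
row 2: denom=10−2·1/5=48/5; d'=(9−2·-33/10)/(48/5)=13/8
row 3: denom=8−3·5/16=113/16; d'=(30−3·13/8)/(113/16)=402/113
row 4: denom=6−1·16/113=662/113; d'=(-9−1·402/113)/(662/113)=-1419/662
back: M4=-1419/662
back: M3=402/113−16/113·-1419/662=1278/331
back: M2=13/8−5/16·1278/331=277/662
back: M1=-33/10−1/5·277/662=-1120/331
M: M0=0, M1=-1120/331, M2=277/662, M3=1278/331, M4=-1419/662, M5=0
seg 0: a=-5, c=M0/2=0, d=(M1−M0)/(6·3)=-560/2979, b=Δ0−h0·(2M0+M1)/6=1553/331
seg 1: a=4, c=M1/2=-560/331, d=(M2−M1)/(6·2)=839/2648, b=Δ1−h1·(2M1+M2)/6=-127/331
seg 2: a=-1, c=M2/2=277/1324, d=(M3−M2)/(6·3)=2279/11916, b=Δ2−h2·(2M2+M3)/6=-2217/662
seg 3: a=-4, c=M3/2=639/331, d=(M4−M3)/(6·1)=-1325/1324, b=Δ3−h3·(2M3+M4)/6=4065/1324
seg 4: a=0, c=M4/2=-1419/1324, d=(M5−M4)/(6·2)=473/2648, b=Δ4−h4·(2M4+M5)/6=2601/662
t_q=21/2 → seg 4, τ=3/2; S=0+2601/662·τ+-1419/1324·τ²+473/2648·τ³=86535/21184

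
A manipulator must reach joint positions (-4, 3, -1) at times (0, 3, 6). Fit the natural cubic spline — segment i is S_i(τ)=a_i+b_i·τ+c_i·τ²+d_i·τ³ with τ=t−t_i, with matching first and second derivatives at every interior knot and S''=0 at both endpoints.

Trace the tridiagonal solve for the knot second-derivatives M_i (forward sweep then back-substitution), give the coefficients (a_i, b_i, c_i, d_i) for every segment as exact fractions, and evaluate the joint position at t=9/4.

Δ: Δ0=7/3, Δ1=-4/3
row 1: diag=12, rhs=-22; c'=1/4, d'=-11/6
back: M1=-11/6
M: M0=0, M1=-11/6, M2=0
seg 0: a=-4, c=M0/2=0, d=(M1−M0)/(6·3)=-11/108, b=Δ0−h0·(2M0+M1)/6=13/4
seg 1: a=3, c=M1/2=-11/12, d=(M2−M1)/(6·3)=11/108, b=Δ1−h1·(2M1+M2)/6=1/2
t_q=9/4 → seg 0, τ=9/4; S=-4+13/4·τ+0·τ²+-11/108·τ³=551/256

  seg 0: a=-4 b=13/4 c=0 d=-11/108
  seg 1: a=3 b=1/2 c=-11/12 d=11/108
S(9/4) = 551/256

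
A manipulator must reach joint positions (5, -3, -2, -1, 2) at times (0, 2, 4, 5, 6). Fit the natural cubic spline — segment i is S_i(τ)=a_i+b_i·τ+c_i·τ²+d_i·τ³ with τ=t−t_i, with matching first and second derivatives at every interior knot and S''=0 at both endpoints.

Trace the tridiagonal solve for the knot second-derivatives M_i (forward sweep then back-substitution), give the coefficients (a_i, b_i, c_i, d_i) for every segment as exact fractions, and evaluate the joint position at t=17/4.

Δ: Δ0=-4, Δ1=1/2, Δ2=1, Δ3=3
row 1: diag=8, rhs=27; c'=1/4, d'=27/8
row 2: denom=6−2·1/4=11/2; d'=(3−2·27/8)/(11/2)=-15/22
row 3: denom=4−1·2/11=42/11; d'=(12−1·-15/22)/(42/11)=93/28
back: M3=93/28
back: M2=-15/22−2/11·93/28=-9/7
back: M1=27/8−1/4·-9/7=207/56
M: M0=0, M1=207/56, M2=-9/7, M3=93/28, M4=0
seg 0: a=5, c=M0/2=0, d=(M1−M0)/(6·2)=69/224, b=Δ0−h0·(2M0+M1)/6=-293/56
seg 1: a=-3, c=M1/2=207/112, d=(M2−M1)/(6·2)=-93/224, b=Δ1−h1·(2M1+M2)/6=-43/28
seg 2: a=-2, c=M2/2=-9/14, d=(M3−M2)/(6·1)=43/56, b=Δ2−h2·(2M2+M3)/6=7/8
seg 3: a=-1, c=M3/2=93/56, d=(M4−M3)/(6·1)=-31/56, b=Δ3−h3·(2M3+M4)/6=53/28
t_q=17/4 → seg 2, τ=1/4; S=-2+7/8·τ+-9/14·τ²+43/56·τ³=-6485/3584

  seg 0: a=5 b=-293/56 c=0 d=69/224
  seg 1: a=-3 b=-43/28 c=207/112 d=-93/224
  seg 2: a=-2 b=7/8 c=-9/14 d=43/56
  seg 3: a=-1 b=53/28 c=93/56 d=-31/56
S(17/4) = -6485/3584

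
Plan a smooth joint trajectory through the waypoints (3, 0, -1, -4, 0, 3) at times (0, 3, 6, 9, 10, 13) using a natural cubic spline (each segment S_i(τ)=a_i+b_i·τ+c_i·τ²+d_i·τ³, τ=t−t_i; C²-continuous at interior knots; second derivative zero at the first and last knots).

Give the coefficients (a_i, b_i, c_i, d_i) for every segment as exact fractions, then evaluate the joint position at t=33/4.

Δ: Δ0=-1, Δ1=-1/3, Δ2=-1, Δ3=4, Δ4=1
row 1: diag=12, rhs=4; c'=1/4, d'=1/3
row 2: denom=12−3·1/4=45/4; d'=(-4−3·1/3)/(45/4)=-4/9
row 3: denom=8−3·4/15=36/5; d'=(30−3·-4/9)/(36/5)=235/54
row 4: denom=8−1·5/36=283/36; d'=(-18−1·235/54)/(283/36)=-2414/849
back: M4=-2414/849
back: M3=235/54−5/36·-2414/849=4030/849
back: M2=-4/9−4/15·4030/849=-484/283
back: M1=1/3−1/4·-484/283=646/849
M: M0=0, M1=646/849, M2=-484/283, M3=4030/849, M4=-2414/849, M5=0
seg 0: a=3, c=M0/2=0, d=(M1−M0)/(6·3)=323/7641, b=Δ0−h0·(2M0+M1)/6=-1172/849
seg 1: a=0, c=M1/2=323/849, d=(M2−M1)/(6·3)=-1049/7641, b=Δ1−h1·(2M1+M2)/6=-203/849
seg 2: a=-1, c=M2/2=-242/283, d=(M3−M2)/(6·3)=2741/7641, b=Δ2−h2·(2M2+M3)/6=-1412/849
seg 3: a=-4, c=M3/2=2015/849, d=(M4−M3)/(6·1)=-358/283, b=Δ3−h3·(2M3+M4)/6=2455/849
seg 4: a=0, c=M4/2=-1207/849, d=(M5−M4)/(6·3)=1207/7641, b=Δ4−h4·(2M4+M5)/6=3263/849
t_q=33/4 → seg 2, τ=9/4; S=-1+-1412/849·τ+-242/283·τ²+2741/7641·τ³=-90289/18112

  seg 0: a=3 b=-1172/849 c=0 d=323/7641
  seg 1: a=0 b=-203/849 c=323/849 d=-1049/7641
  seg 2: a=-1 b=-1412/849 c=-242/283 d=2741/7641
  seg 3: a=-4 b=2455/849 c=2015/849 d=-358/283
  seg 4: a=0 b=3263/849 c=-1207/849 d=1207/7641
S(33/4) = -90289/18112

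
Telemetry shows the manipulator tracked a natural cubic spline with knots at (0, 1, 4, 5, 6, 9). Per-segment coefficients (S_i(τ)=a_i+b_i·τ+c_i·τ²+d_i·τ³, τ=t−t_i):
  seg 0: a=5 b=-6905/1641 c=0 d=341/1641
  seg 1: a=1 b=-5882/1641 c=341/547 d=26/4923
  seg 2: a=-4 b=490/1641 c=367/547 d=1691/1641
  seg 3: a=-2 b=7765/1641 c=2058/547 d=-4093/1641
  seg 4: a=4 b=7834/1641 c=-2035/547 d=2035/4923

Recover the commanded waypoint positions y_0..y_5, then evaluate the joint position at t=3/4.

y_0=5 y_1=1 y_2=-4 y_3=-2 y_4=4 y_5=-4
S(3/4) = 67629/35008

y_0 = S_0(0) = a_0 = 5
y_1 = S_1(0) = a_1 = 1
y_2 = S_2(0) = a_2 = -4
y_3 = S_3(0) = a_3 = -2
y_4 = S_4(0) = a_4 = 4
y_5 = S_4(3) = -4
t_q=3/4 is in segment 0 (τ=3/4); S_0(τ)=67629/35008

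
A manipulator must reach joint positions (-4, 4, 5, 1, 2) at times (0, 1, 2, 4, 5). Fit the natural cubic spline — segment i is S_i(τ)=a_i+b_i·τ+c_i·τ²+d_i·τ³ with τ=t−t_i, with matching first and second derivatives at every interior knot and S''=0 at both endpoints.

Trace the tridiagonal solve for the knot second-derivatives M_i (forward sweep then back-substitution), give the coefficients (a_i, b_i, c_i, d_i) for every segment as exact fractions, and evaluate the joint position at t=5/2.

Δ: Δ0=8, Δ1=1, Δ2=-2, Δ3=1
row 1: diag=4, rhs=-42; c'=1/4, d'=-21/2
row 2: denom=6−1·1/4=23/4; d'=(-18−1·-21/2)/(23/4)=-30/23
row 3: denom=6−2·8/23=122/23; d'=(18−2·-30/23)/(122/23)=237/61
back: M3=237/61
back: M2=-30/23−8/23·237/61=-162/61
back: M1=-21/2−1/4·-162/61=-600/61
M: M0=0, M1=-600/61, M2=-162/61, M3=237/61, M4=0
seg 0: a=-4, c=M0/2=0, d=(M1−M0)/(6·1)=-100/61, b=Δ0−h0·(2M0+M1)/6=588/61
seg 1: a=4, c=M1/2=-300/61, d=(M2−M1)/(6·1)=73/61, b=Δ1−h1·(2M1+M2)/6=288/61
seg 2: a=5, c=M2/2=-81/61, d=(M3−M2)/(6·2)=133/244, b=Δ2−h2·(2M2+M3)/6=-93/61
seg 3: a=1, c=M3/2=237/122, d=(M4−M3)/(6·1)=-79/122, b=Δ3−h3·(2M3+M4)/6=-18/61
t_q=5/2 → seg 2, τ=1/2; S=5+-93/61·τ+-81/61·τ²+133/244·τ³=7757/1952

  seg 0: a=-4 b=588/61 c=0 d=-100/61
  seg 1: a=4 b=288/61 c=-300/61 d=73/61
  seg 2: a=5 b=-93/61 c=-81/61 d=133/244
  seg 3: a=1 b=-18/61 c=237/122 d=-79/122
S(5/2) = 7757/1952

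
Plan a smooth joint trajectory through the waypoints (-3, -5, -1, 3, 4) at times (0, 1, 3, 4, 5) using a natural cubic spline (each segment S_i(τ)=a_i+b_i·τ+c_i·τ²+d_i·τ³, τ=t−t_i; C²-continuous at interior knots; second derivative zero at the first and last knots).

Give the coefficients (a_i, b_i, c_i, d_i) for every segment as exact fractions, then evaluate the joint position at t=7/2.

Δ: Δ0=-2, Δ1=2, Δ2=4, Δ3=1
row 1: diag=6, rhs=24; c'=1/3, d'=4
row 2: denom=6−2·1/3=16/3; d'=(12−2·4)/(16/3)=3/4
row 3: denom=4−1·3/16=61/16; d'=(-18−1·3/4)/(61/16)=-300/61
back: M3=-300/61
back: M2=3/4−3/16·-300/61=102/61
back: M1=4−1/3·102/61=210/61
M: M0=0, M1=210/61, M2=102/61, M3=-300/61, M4=0
seg 0: a=-3, c=M0/2=0, d=(M1−M0)/(6·1)=35/61, b=Δ0−h0·(2M0+M1)/6=-157/61
seg 1: a=-5, c=M1/2=105/61, d=(M2−M1)/(6·2)=-9/61, b=Δ1−h1·(2M1+M2)/6=-52/61
seg 2: a=-1, c=M2/2=51/61, d=(M3−M2)/(6·1)=-67/61, b=Δ2−h2·(2M2+M3)/6=260/61
seg 3: a=3, c=M3/2=-150/61, d=(M4−M3)/(6·1)=50/61, b=Δ3−h3·(2M3+M4)/6=161/61
t_q=7/2 → seg 2, τ=1/2; S=-1+260/61·τ+51/61·τ²+-67/61·τ³=587/488

  seg 0: a=-3 b=-157/61 c=0 d=35/61
  seg 1: a=-5 b=-52/61 c=105/61 d=-9/61
  seg 2: a=-1 b=260/61 c=51/61 d=-67/61
  seg 3: a=3 b=161/61 c=-150/61 d=50/61
S(7/2) = 587/488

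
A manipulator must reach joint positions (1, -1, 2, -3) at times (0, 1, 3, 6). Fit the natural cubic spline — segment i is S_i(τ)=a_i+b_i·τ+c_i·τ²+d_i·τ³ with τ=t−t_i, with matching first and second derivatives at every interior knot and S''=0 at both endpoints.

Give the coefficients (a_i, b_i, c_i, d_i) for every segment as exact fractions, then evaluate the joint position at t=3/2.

Δ: Δ0=-2, Δ1=3/2, Δ2=-5/3
row 1: diag=6, rhs=21; c'=1/3, d'=7/2
row 2: denom=10−2·1/3=28/3; d'=(-19−2·7/2)/(28/3)=-39/14
back: M2=-39/14
back: M1=7/2−1/3·-39/14=31/7
M: M0=0, M1=31/7, M2=-39/14, M3=0
seg 0: a=1, c=M0/2=0, d=(M1−M0)/(6·1)=31/42, b=Δ0−h0·(2M0+M1)/6=-115/42
seg 1: a=-1, c=M1/2=31/14, d=(M2−M1)/(6·2)=-101/168, b=Δ1−h1·(2M1+M2)/6=-11/21
seg 2: a=2, c=M2/2=-39/28, d=(M3−M2)/(6·3)=13/84, b=Δ2−h2·(2M2+M3)/6=47/42
t_q=3/2 → seg 1, τ=1/2; S=-1+-11/21·τ+31/14·τ²+-101/168·τ³=-351/448

  seg 0: a=1 b=-115/42 c=0 d=31/42
  seg 1: a=-1 b=-11/21 c=31/14 d=-101/168
  seg 2: a=2 b=47/42 c=-39/28 d=13/84
S(3/2) = -351/448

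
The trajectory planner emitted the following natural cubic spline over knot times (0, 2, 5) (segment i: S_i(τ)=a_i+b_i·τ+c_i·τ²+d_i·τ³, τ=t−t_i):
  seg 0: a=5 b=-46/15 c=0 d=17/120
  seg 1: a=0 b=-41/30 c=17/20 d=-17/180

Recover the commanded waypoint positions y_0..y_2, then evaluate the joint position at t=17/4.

y_0=5 y_1=0 y_2=1
S(17/4) = 39/256

y_0 = S_0(0) = a_0 = 5
y_1 = S_1(0) = a_1 = 0
y_2 = S_1(3) = 1
t_q=17/4 is in segment 1 (τ=9/4); S_1(τ)=39/256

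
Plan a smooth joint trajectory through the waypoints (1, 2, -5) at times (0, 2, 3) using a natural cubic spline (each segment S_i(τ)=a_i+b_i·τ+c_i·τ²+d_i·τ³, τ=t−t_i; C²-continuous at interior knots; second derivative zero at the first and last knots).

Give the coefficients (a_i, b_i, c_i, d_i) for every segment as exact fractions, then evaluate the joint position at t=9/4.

Δ: Δ0=1/2, Δ1=-7
row 1: diag=6, rhs=-45; c'=1/6, d'=-15/2
back: M1=-15/2
M: M0=0, M1=-15/2, M2=0
seg 0: a=1, c=M0/2=0, d=(M1−M0)/(6·2)=-5/8, b=Δ0−h0·(2M0+M1)/6=3
seg 1: a=2, c=M1/2=-15/4, d=(M2−M1)/(6·1)=5/4, b=Δ1−h1·(2M1+M2)/6=-9/2
t_q=9/4 → seg 1, τ=1/4; S=2+-9/2·τ+-15/4·τ²+5/4·τ³=169/256

  seg 0: a=1 b=3 c=0 d=-5/8
  seg 1: a=2 b=-9/2 c=-15/4 d=5/4
S(9/4) = 169/256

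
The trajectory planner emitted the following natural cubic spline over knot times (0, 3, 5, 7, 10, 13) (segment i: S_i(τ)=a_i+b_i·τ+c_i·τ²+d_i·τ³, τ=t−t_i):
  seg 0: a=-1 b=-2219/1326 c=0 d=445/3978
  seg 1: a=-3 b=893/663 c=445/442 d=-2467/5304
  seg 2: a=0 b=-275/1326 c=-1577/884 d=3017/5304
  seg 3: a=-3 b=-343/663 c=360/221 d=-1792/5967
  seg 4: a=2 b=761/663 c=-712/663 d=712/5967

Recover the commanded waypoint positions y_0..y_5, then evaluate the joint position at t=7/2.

y_0=-1 y_1=-3 y_2=0 y_3=-3 y_4=2 y_5=-1
S(7/2) = -30169/14144

y_0 = S_0(0) = a_0 = -1
y_1 = S_1(0) = a_1 = -3
y_2 = S_2(0) = a_2 = 0
y_3 = S_3(0) = a_3 = -3
y_4 = S_4(0) = a_4 = 2
y_5 = S_4(3) = -1
t_q=7/2 is in segment 1 (τ=1/2); S_1(τ)=-30169/14144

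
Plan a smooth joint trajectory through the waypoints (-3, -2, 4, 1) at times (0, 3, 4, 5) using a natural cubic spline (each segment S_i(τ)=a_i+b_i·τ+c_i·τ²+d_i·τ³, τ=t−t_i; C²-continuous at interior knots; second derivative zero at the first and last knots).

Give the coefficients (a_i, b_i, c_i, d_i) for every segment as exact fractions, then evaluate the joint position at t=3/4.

  seg 0: a=-3 b=-254/93 c=0 d=95/279
  seg 1: a=-2 b=601/93 c=95/31 d=-328/93
  seg 2: a=4 b=187/93 c=-233/31 d=233/93
S(3/4) = -9731/1984

Δ: Δ0=1/3, Δ1=6, Δ2=-3
row 1: diag=8, rhs=34; c'=1/8, d'=17/4
row 2: denom=4−1·1/8=31/8; d'=(-54−1·17/4)/(31/8)=-466/31
back: M2=-466/31
back: M1=17/4−1/8·-466/31=190/31
M: M0=0, M1=190/31, M2=-466/31, M3=0
seg 0: a=-3, c=M0/2=0, d=(M1−M0)/(6·3)=95/279, b=Δ0−h0·(2M0+M1)/6=-254/93
seg 1: a=-2, c=M1/2=95/31, d=(M2−M1)/(6·1)=-328/93, b=Δ1−h1·(2M1+M2)/6=601/93
seg 2: a=4, c=M2/2=-233/31, d=(M3−M2)/(6·1)=233/93, b=Δ2−h2·(2M2+M3)/6=187/93
t_q=3/4 → seg 0, τ=3/4; S=-3+-254/93·τ+0·τ²+95/279·τ³=-9731/1984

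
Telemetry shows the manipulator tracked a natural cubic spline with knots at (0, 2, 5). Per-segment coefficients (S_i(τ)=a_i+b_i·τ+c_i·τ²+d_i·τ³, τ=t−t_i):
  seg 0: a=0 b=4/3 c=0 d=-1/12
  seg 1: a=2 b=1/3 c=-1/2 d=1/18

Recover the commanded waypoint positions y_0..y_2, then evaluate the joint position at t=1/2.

y_0 = S_0(0) = a_0 = 0
y_1 = S_1(0) = a_1 = 2
y_2 = S_1(3) = 0
t_q=1/2 is in segment 0 (τ=1/2); S_0(τ)=21/32

y_0=0 y_1=2 y_2=0
S(1/2) = 21/32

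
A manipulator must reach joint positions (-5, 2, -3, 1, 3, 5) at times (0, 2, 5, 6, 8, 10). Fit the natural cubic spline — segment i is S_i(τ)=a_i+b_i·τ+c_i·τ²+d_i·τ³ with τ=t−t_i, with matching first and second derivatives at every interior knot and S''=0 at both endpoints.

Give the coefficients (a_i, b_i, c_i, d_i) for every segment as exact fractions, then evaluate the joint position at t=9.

  seg 0: a=-5 b=23773/4566 c=0 d=-974/2283
  seg 1: a=2 b=397/4566 c=-1948/761 d=9019/13698
  seg 2: a=-3 b=5720/2283 c=5123/1522 d=-8545/4566
  seg 3: a=1 b=16543/4566 c=-1711/761 d=8555/18264
  seg 4: a=3 b=572/2283 c=1711/3044 d=-1711/18264
S(9) = 22641/6088

Δ: Δ0=7/2, Δ1=-5/3, Δ2=4, Δ3=1, Δ4=1
row 1: diag=10, rhs=-31; c'=3/10, d'=-31/10
row 2: denom=8−3·3/10=71/10; d'=(34−3·-31/10)/(71/10)=433/71
row 3: denom=6−1·10/71=416/71; d'=(-18−1·433/71)/(416/71)=-1711/416
row 4: denom=8−2·71/208=761/104; d'=(0−2·-1711/416)/(761/104)=1711/1522
back: M4=1711/1522
back: M3=-1711/416−71/208·1711/1522=-3422/761
back: M2=433/71−10/71·-3422/761=5123/761
back: M1=-31/10−3/10·5123/761=-3896/761
M: M0=0, M1=-3896/761, M2=5123/761, M3=-3422/761, M4=1711/1522, M5=0
seg 0: a=-5, c=M0/2=0, d=(M1−M0)/(6·2)=-974/2283, b=Δ0−h0·(2M0+M1)/6=23773/4566
seg 1: a=2, c=M1/2=-1948/761, d=(M2−M1)/(6·3)=9019/13698, b=Δ1−h1·(2M1+M2)/6=397/4566
seg 2: a=-3, c=M2/2=5123/1522, d=(M3−M2)/(6·1)=-8545/4566, b=Δ2−h2·(2M2+M3)/6=5720/2283
seg 3: a=1, c=M3/2=-1711/761, d=(M4−M3)/(6·2)=8555/18264, b=Δ3−h3·(2M3+M4)/6=16543/4566
seg 4: a=3, c=M4/2=1711/3044, d=(M5−M4)/(6·2)=-1711/18264, b=Δ4−h4·(2M4+M5)/6=572/2283
t_q=9 → seg 4, τ=1; S=3+572/2283·τ+1711/3044·τ²+-1711/18264·τ³=22641/6088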